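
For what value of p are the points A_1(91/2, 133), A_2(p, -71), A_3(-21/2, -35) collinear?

The three points are collinear iff det[A_1A_2; A_1A_3] = 0.
This determinant is linear in p: (-168)p + (-3780) = 0, so p = -45/2.

-45/2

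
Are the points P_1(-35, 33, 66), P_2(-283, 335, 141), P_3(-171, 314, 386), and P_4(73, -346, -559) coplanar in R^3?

No

With P_1 as base: P_1P_2 = (-248, 302, 75), P_1P_3 = (-136, 281, 320), P_1P_4 = (108, -379, -625).
P_1P_3 × P_1P_4 = (-54345, -50440, 21196).
P_1P_2 · (P_1P_3 × P_1P_4) = -165620.
Since -165620 ≠ 0, the four points are not coplanar.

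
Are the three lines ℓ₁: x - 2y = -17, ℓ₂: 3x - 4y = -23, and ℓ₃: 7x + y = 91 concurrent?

Lines aᵢx + bᵢy = cᵢ with pairwise distinct directions are concurrent exactly when det[aᵢ bᵢ cᵢ] = 0.
Here the determinant is 0.
It vanishes, so the lines are concurrent at (11, 14).

Yes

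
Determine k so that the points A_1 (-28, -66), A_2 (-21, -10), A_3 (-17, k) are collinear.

22

Collinearity: (A_3 − A_1) must be parallel to (A_2 − A_1) = (7, 56).
Cross-multiplying the components: (k − (-66))·(7) = (11)·(56).
Solving gives k = 22.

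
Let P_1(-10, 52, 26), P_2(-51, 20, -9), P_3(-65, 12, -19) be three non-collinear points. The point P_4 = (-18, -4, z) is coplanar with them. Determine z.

A normal to the plane is n = P_1P_2 × P_1P_3 = (40, 80, -120).
P_4 lies in the plane iff n · P_1P_4 = 0.
This gives (-120)z + (-1680) = 0, so z = -14.

-14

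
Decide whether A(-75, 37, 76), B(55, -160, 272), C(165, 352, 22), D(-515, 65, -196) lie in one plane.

Yes

A normal to the plane through A, B, C is n = AB × AC = (-51102, 54060, 88230).
The plane has equation n·P = 12538350. For D: n·D = 12538350.
Equal, so D lies in the plane and all four are coplanar.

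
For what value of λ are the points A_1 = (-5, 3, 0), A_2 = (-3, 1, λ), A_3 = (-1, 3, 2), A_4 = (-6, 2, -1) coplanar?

0

The points are coplanar iff A_1A_2 · (A_1A_3 × A_1A_4) = 0.
Expanding, this is linear in λ: (-4)λ + (0) = 0.
So λ = 0.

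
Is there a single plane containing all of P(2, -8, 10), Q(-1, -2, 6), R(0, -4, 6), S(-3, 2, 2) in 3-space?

Yes

With P as base: PQ = (-3, 6, -4), PR = (-2, 4, -4), PS = (-5, 10, -8).
PR × PS = (8, 4, 0).
PQ · (PR × PS) = 0.
The scalar triple product vanishes, so the four points are coplanar.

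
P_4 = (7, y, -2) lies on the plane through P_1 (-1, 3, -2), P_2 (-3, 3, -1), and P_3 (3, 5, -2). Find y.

7

The plane through P_1, P_2, P_3 has equation −2x + 4y − 4z = 22.
Substituting P_4: (4)y + (-6) = 22, so y = 7.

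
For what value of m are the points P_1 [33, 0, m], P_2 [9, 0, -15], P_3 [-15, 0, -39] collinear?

Direction P_2P_3 = (-24, 0, -24). From the x-coordinate of P_1, the parameter along the line is τ = (33 − 9)/(-24) = -1.
Then m = (-15) + (-1)·(-24) = 9.

9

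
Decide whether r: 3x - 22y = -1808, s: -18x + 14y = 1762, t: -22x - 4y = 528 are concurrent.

Lines aᵢx + bᵢy = cᵢ with pairwise distinct directions are concurrent exactly when det[aᵢ bᵢ cᵢ] = 0.
Here the determinant is 0.
It vanishes, so the lines are concurrent at (-38, 77).

Yes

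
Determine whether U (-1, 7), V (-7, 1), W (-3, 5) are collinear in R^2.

UV = (-6, -6), UW = (-2, -2).
det[UV; UW] = (-6)(-2) − (-6)(-2) = 0.
The determinant is zero, so the points are collinear.

Yes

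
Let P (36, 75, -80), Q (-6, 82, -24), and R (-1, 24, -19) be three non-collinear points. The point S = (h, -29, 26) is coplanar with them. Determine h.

Coplanarity requires PQ · (PR × PS) = 0.
PQ = (-42, 7, 56), PR = (-37, -51, 61); the triple product is linear in h with coefficient 3283 and constant term 85358.
Setting it to zero: h = -26.

-26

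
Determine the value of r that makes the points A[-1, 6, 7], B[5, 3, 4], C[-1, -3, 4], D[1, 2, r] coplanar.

Normal to plane ABC: n = (-18, 18, -54); plane equation n·P = -252.
Requiring n·D = -252: (-54)r + (18) = -252.
So r = 5.

5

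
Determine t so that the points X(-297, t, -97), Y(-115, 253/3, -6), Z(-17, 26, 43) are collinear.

Collinearity requires XY × XZ = 0; each component is linear in t.
The x-component gives (-49)t + (28322/3) = 0, so t = 578/3.
The remaining components then also vanish.

578/3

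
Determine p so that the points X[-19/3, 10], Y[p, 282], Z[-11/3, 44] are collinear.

15

Collinearity: (Y − X) must be parallel to (Z − X) = (8/3, 34).
Cross-multiplying the components: (p − (-19/3))·(34) = (272)·(8/3).
Solving gives p = 15.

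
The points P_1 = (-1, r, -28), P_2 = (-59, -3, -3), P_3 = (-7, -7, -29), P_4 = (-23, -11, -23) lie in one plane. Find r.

Coplanarity ⇔ det[P_1P_2; P_1P_3; P_1P_4] = 0.
Expanding, this is linear in r: (-104)r + (312) = 0.
So r = 3.

3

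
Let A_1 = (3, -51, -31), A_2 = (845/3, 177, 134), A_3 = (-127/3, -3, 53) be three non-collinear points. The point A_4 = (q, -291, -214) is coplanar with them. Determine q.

A normal to the plane is n = A_1A_2 × A_1A_3 = (11232, -30888, 23712).
A_4 lies in the plane iff n · A_1A_4 = 0.
This gives (11232)q + (3040128) = 0, so q = -812/3.

-812/3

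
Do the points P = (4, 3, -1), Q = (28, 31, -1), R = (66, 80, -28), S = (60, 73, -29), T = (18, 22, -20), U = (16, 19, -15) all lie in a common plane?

The plane through P, Q, R has normal n = PQ × PR = (-756, 648, 112) and equation n·X = -1192.
Checking the remaining points: n·S = -1304, n·T = -1592, n·U = -1464.
Since n·S = -1304 ≠ -1192, S is off the plane and the points are not all coplanar.

No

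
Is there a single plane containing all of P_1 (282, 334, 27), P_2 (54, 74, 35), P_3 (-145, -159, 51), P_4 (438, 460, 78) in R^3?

No

With P_1 as base: P_1P_2 = (-228, -260, 8), P_1P_3 = (-427, -493, 24), P_1P_4 = (156, 126, 51).
P_1P_3 × P_1P_4 = (-28167, 25521, 23106).
P_1P_2 · (P_1P_3 × P_1P_4) = -28536.
Since -28536 ≠ 0, the four points are not coplanar.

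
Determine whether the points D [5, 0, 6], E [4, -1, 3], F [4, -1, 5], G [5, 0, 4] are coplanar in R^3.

With D as base: DE = (-1, -1, -3), DF = (-1, -1, -1), DG = (0, 0, -2).
DF × DG = (2, -2, 0).
DE · (DF × DG) = 0.
The scalar triple product vanishes, so the four points are coplanar.

Yes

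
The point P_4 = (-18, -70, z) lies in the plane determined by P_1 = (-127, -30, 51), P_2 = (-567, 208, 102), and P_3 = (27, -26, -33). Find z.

Coplanarity requires P_1P_2 · (P_1P_3 × P_1P_4) = 0.
P_1P_2 = (-440, 238, 51), P_1P_3 = (154, 4, -84); the triple product is linear in z with coefficient -38412 and constant term 921888.
Setting it to zero: z = 24.

24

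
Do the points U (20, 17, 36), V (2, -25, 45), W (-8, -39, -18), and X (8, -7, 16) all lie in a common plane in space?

No

The four points are coplanar iff the 3×3 determinant with rows UV, UW, UX is zero.
Rows: (-18, -42, 9), (-28, -56, -54), (-12, -24, -20).
Expanding along the first row: (-18)(-176) − (-42)(-88) + (9)(0) = -528.
Nonzero ⇒ not coplanar.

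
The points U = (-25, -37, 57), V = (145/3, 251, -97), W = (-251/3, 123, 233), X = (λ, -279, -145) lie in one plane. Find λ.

118/3

Normal to plane UVW: n = (75328, -3872, 85888/3); plane equation n·P = -108064.
Requiring n·X = -108064: (75328)λ + (-9212896/3) = -108064.
So λ = 118/3.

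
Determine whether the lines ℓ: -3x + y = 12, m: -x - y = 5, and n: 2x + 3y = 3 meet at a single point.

No

The three lines meet at one point iff the augmented coefficient matrix [aᵢ bᵢ cᵢ] has rank < 3, i.e. its determinant vanishes.
Here the determinant is 55.
Nonzero, so no common point exists.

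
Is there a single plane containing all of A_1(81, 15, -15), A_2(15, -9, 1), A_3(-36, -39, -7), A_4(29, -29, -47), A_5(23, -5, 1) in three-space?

The plane through A_1, A_2, A_3 has normal n = A_1A_2 × A_1A_3 = (672, -1344, 756) and equation n·P = 22932.
Checking the remaining points: n·A_4 = 22932, n·A_5 = 22932.
All equal 22932, so all 5 points lie in one plane.

Yes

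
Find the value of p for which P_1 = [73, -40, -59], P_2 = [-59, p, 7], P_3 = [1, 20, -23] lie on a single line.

70

Direction P_1P_3 = (-72, 60, 36). From the x-coordinate of P_2, the parameter along the line is τ = (-59 − 73)/(-72) = 11/6.
Then p = (-40) + 11/6·(60) = 70.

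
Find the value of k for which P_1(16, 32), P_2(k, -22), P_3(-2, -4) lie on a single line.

-11

Collinearity: (P_2 − P_1) must be parallel to (P_3 − P_1) = (-18, -36).
Cross-multiplying the components: (k − 16)·(-36) = (-54)·(-18).
Solving gives k = -11.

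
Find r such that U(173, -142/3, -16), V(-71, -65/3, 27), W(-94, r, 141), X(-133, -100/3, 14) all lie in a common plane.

Coplanarity ⇔ det[UV; UW; UX] = 0.
Expanding, this is linear in r: (5838)r + (-375578) = 0.
So r = 193/3.

193/3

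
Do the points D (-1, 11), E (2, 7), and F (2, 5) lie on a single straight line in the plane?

No

DE = (3, -4), DF = (3, -6).
Twice the signed area of △DEF is (3)(-6) − (-4)(3) = -6.
The area is nonzero, so the three points are not collinear.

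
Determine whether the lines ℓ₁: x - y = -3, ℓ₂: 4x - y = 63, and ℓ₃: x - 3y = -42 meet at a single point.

No

The three lines meet at one point iff the augmented coefficient matrix [aᵢ bᵢ cᵢ] has rank < 3, i.e. its determinant vanishes.
Here the determinant is 33.
Nonzero, so no common point exists.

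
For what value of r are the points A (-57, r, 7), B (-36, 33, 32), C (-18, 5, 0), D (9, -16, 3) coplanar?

40

The points are coplanar iff AB · (AC × AD) = 0.
Expanding, this is linear in r: (918)r + (-36720) = 0.
So r = 40.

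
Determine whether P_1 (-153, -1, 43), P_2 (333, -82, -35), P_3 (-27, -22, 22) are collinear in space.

P_1P_2 = (486, -81, -78), P_1P_3 = (126, -21, -21).
Comparing components 2 and 3: (-81)(-21) − (-78)(-21) = 63 ≠ 0, so P_1P_2 and P_1P_3 are not parallel and the points are not collinear.

No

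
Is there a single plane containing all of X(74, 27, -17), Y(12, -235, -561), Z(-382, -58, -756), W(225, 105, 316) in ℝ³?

Yes

A normal to the plane through X, Y, Z is n = XY × XZ = (147378, 202246, -114202).
The plane has equation n·P = 18308048. For W: n·W = 18308048.
Equal, so W lies in the plane and all four are coplanar.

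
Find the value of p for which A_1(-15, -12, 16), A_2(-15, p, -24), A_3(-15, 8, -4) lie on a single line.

28

Collinearity requires A_1A_2 × A_1A_3 = 0; each component is linear in p.
The x-component gives (-20)p + (560) = 0, so p = 28.
The remaining components then also vanish.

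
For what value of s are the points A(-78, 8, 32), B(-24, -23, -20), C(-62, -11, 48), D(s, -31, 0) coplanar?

The points are coplanar iff AB · (AC × AD) = 0.
Expanding, this is linear in s: (-1484)s + (-32648) = 0.
So s = -22.

-22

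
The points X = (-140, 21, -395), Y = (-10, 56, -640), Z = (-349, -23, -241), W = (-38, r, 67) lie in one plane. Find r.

15

Normal to plane XYZ: n = (-5390, 31185, 1595); plane equation n·P = 779460.
Requiring n·W = 779460: (31185)r + (311685) = 779460.
So r = 15.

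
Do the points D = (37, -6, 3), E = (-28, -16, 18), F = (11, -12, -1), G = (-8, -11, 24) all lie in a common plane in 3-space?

No

The four points are coplanar iff the 3×3 determinant with rows DE, DF, DG is zero.
Rows: (-65, -10, 15), (-26, -6, -4), (-45, -5, 21).
Expanding along the first row: (-65)(-146) − (-10)(-726) + (15)(-140) = 130.
Nonzero ⇒ not coplanar.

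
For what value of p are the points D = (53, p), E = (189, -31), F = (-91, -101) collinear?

Collinearity: (D − E) must be parallel to (F − E) = (-280, -70).
Cross-multiplying the components: (p − (-31))·(-280) = (-136)·(-70).
Solving gives p = -65.

-65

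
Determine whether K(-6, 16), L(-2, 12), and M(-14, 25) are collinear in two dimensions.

No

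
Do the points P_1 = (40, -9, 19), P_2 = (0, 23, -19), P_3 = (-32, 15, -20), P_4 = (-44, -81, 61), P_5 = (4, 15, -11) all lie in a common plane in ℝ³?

The plane through P_1, P_2, P_3 has normal n = P_1P_2 × P_1P_3 = (-336, 1176, 1344) and equation n·P = 1512.
Checking the remaining points: n·P_4 = 1512, n·P_5 = 1512.
All equal 1512, so all 5 points lie in one plane.

Yes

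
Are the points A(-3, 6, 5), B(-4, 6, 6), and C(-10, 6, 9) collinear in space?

AB = (-1, 0, 1), AC = (-7, 0, 4).
Comparing components 3 and 1: (1)(-7) − (-1)(4) = -3 ≠ 0, so AB and AC are not parallel and the points are not collinear.

No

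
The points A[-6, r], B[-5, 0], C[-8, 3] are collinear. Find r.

Collinearity: (A − B) must be parallel to (C − B) = (-3, 3).
Cross-multiplying the components: (r − 0)·(-3) = (-1)·(3).
Solving gives r = 1.

1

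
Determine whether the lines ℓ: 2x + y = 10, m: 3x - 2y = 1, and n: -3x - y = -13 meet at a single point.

The three lines meet at one point iff the augmented coefficient matrix [aᵢ bᵢ cᵢ] has rank < 3, i.e. its determinant vanishes.
Here the determinant is 0.
It vanishes, so the lines are concurrent at (3, 4).

Yes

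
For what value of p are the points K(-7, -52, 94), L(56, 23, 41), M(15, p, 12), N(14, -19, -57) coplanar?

-22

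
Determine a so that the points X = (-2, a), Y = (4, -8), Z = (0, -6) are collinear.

The three points are collinear iff det[XY; XZ] = 0.
This determinant is linear in a: (-4)a + (-20) = 0, so a = -5.

-5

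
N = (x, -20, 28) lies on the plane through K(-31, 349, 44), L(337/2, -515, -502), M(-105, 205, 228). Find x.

-61/2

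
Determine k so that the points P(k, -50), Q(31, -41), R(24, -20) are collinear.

Collinearity: (P − Q) must be parallel to (R − Q) = (-7, 21).
Cross-multiplying the components: (k − 31)·(21) = (-9)·(-7).
Solving gives k = 34.

34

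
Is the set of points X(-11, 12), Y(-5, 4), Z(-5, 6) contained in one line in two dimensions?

XY = (6, -8), XZ = (6, -6).
If collinear, XZ would be a scalar multiple of XY. But (6)·(-6) ≠ (-8)·(6) (difference 12), so they are not parallel; the points are not collinear.

No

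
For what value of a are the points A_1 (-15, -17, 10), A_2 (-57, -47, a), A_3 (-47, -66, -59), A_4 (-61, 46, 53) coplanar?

-44

Coplanarity ⇔ det[A_1A_2; A_1A_3; A_1A_4] = 0.
Expanding, this is linear in a: (-4270)a + (-187880) = 0.
So a = -44.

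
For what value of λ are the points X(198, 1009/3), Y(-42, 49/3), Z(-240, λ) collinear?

The three points are collinear iff det[XY; XZ] = 0.
This determinant is linear in λ: (-240)λ + (-59440) = 0, so λ = -743/3.

-743/3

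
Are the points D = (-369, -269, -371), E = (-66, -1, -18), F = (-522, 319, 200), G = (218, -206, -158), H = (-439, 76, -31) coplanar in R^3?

No

The plane through D, E, F has normal n = DE × DF = (-54536, -227022, 219168) and equation n·P = -118626.
Checking the remaining points: n·G = 249140, n·H = -106576.
Since n·G = 249140 ≠ -118626, G is off the plane and the points are not all coplanar.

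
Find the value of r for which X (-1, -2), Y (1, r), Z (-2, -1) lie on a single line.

-4

The three points are collinear iff det[XY; XZ] = 0.
This determinant is linear in r: (1)r + (4) = 0, so r = -4.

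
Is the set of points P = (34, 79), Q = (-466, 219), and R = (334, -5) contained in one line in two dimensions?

Yes

PQ = (-500, 140), PR = (300, -84).
Twice the signed area of △PQR is (-500)(-84) − (140)(300) = 0.
The triangle is degenerate (zero area), so the points are collinear.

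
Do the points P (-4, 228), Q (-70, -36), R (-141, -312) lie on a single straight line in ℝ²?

No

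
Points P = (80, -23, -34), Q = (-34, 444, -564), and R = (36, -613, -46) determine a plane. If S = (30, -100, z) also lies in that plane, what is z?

-196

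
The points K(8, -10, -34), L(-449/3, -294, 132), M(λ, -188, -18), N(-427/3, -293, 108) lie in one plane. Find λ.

Normal to plane KLN: n = (6650, -7700/3, 1925); plane equation n·P = 40250/3.
Requiring n·M = 40250/3: (6650)λ + (1343650/3) = 40250/3.
So λ = -196/3.

-196/3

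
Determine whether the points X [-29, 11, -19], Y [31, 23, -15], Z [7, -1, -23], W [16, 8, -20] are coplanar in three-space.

Yes

A normal to the plane through X, Y, Z is n = XY × XZ = (0, 384, -1152).
The plane has equation n·P = 26112. For W: n·W = 26112.
Equal, so W lies in the plane and all four are coplanar.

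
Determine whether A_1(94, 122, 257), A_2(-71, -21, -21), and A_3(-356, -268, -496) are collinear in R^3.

No

A_1A_2 = (-165, -143, -278), A_1A_3 = (-450, -390, -753).
Comparing components 2 and 3: (-143)(-753) − (-278)(-390) = -741 ≠ 0, so A_1A_2 and A_1A_3 are not parallel and the points are not collinear.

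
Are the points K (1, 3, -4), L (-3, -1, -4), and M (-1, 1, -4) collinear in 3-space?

Yes

KL = (-4, -4, 0), KM = (-2, -2, 0).
Each component of KM is 1/2 times the corresponding component of KL, so KM = 1/2·KL and the points are collinear.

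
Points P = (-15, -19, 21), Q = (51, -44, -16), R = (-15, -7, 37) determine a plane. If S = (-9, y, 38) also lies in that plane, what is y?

Coplanarity requires PQ · (PR × PS) = 0.
PQ = (66, -25, -37), PR = (0, 12, 16); the triple product is linear in y with coefficient -1056 and constant term -6336.
Setting it to zero: y = -6.

-6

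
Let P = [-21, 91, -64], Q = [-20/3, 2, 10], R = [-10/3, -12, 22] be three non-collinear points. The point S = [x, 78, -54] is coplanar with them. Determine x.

-64/3

Coplanarity requires PQ · (PR × PS) = 0.
PQ = (43/3, -89, 74), PR = (53/3, -103, 86); the triple product is linear in x with coefficient -32 and constant term -2048/3.
Setting it to zero: x = -64/3.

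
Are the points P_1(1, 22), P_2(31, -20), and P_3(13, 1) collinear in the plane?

No

P_1P_2 = (30, -42), P_1P_3 = (12, -21).
det[P_1P_2; P_1P_3] = (30)(-21) − (-42)(12) = -126.
The determinant is nonzero, so they are not collinear.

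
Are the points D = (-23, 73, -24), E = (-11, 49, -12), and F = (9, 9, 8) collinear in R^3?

DE = (12, -24, 12), DF = (32, -64, 32).
DE × DF = (0, 0, 0).
The cross product vanishes, so the three points are collinear.

Yes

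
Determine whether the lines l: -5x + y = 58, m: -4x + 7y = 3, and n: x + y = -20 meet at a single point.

Yes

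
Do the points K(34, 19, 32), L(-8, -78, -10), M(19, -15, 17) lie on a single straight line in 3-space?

No

KL = (-42, -97, -42), KM = (-15, -34, -15).
Comparing components 2 and 3: (-97)(-15) − (-42)(-34) = 27 ≠ 0, so KL and KM are not parallel and the points are not collinear.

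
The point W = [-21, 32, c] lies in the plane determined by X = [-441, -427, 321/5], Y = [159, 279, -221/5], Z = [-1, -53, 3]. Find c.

Coplanarity requires XY · (XZ × XW) = 0.
XY = (600, 706, -542/5), XZ = (440, 374, -306/5); the triple product is linear in c with coefficient -86240 and constant term -620928.
Setting it to zero: c = -36/5.

-36/5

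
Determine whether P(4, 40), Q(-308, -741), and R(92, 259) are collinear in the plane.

PQ = (-312, -781), PR = (88, 219).
Twice the signed area of △PQR is (-312)(219) − (-781)(88) = 400.
The area is nonzero, so the three points are not collinear.

No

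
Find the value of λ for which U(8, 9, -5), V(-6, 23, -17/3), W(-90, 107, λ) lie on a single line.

-29/3

Collinearity requires UV × UW = 0; each component is linear in λ.
The x-component gives (14)λ + (406/3) = 0, so λ = -29/3.
The remaining components then also vanish.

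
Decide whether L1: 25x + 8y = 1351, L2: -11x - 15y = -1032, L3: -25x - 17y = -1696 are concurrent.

No

The three lines meet at one point iff the augmented coefficient matrix [aᵢ bᵢ cᵢ] has rank < 3, i.e. its determinant vanishes.
Here the determinant is 564.
Nonzero, so no common point exists.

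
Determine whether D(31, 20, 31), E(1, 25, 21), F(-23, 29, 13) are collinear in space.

Yes

DE = (-30, 5, -10), DF = (-54, 9, -18).
DE × DF = (0, 0, 0).
The cross product vanishes, so the three points are collinear.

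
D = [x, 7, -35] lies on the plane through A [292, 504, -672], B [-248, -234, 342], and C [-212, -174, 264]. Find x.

10

Coplanarity requires AB · (AC × AD) = 0.
AB = (-540, -738, 1014), AC = (-504, -678, 936); the triple product is linear in x with coefficient -3276 and constant term 32760.
Setting it to zero: x = 10.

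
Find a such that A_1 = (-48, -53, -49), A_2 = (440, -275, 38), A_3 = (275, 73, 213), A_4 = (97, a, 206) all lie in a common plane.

Normal to plane A_1A_2A_3: n = (-69126, -99755, 133194); plane equation n·P = 2078557.
Requiring n·A_4 = 2078557: (-99755)a + (20732742) = 2078557.
So a = 187.

187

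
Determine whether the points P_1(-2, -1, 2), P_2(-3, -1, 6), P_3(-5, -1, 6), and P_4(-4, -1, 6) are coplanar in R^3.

Yes

With P_1 as base: P_1P_2 = (-1, 0, 4), P_1P_3 = (-3, 0, 4), P_1P_4 = (-2, 0, 4).
P_1P_3 × P_1P_4 = (0, 4, 0).
P_1P_2 · (P_1P_3 × P_1P_4) = 0.
The scalar triple product vanishes, so the four points are coplanar.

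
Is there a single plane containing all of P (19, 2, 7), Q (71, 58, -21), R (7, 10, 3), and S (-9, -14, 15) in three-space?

Yes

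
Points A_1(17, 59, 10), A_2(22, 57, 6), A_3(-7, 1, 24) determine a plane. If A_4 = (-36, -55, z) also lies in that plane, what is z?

42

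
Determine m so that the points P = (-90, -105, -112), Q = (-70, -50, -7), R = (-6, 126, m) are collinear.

329

Collinearity requires PQ × PR = 0; each component is linear in m.
The x-component gives (55)m + (-18095) = 0, so m = 329.
The remaining components then also vanish.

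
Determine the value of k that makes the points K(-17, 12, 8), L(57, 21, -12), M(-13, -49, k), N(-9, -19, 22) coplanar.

Normal to plane KLN: n = (-494, -1196, -2366); plane equation n·P = -24882.
Requiring n·M = -24882: (-2366)k + (65026) = -24882.
So k = 38.

38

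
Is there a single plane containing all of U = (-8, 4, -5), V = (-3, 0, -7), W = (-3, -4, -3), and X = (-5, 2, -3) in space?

No

With U as base: UV = (5, -4, -2), UW = (5, -8, 2), UX = (3, -2, 2).
UW × UX = (-12, -4, 14).
UV · (UW × UX) = -72.
Since -72 ≠ 0, the four points are not coplanar.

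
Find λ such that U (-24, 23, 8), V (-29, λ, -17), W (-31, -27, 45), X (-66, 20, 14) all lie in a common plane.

Normal to plane UWX: n = (-189, -1512, -2079); plane equation n·P = -46872.
Requiring n·V = -46872: (-1512)λ + (40824) = -46872.
So λ = 58.

58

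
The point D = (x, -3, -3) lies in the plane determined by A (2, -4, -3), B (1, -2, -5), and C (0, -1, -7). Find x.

The plane through A, B, C has equation −2x + 1z = -7.
Substituting D: (-2)x + (-3) = -7, so x = 2.

2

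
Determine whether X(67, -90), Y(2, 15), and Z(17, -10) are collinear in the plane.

No

XY = (-65, 105), XZ = (-50, 80).
det[XY; XZ] = (-65)(80) − (105)(-50) = 50.
The determinant is nonzero, so they are not collinear.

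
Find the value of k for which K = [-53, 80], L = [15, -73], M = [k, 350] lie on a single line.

-173

The three points are collinear iff det[KL; KM] = 0.
This determinant is linear in k: (153)k + (26469) = 0, so k = -173.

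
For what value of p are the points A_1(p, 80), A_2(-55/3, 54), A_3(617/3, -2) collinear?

The three points are collinear iff det[A_1A_2; A_1A_3] = 0.
This determinant is linear in p: (56)p + (20552/3) = 0, so p = -367/3.

-367/3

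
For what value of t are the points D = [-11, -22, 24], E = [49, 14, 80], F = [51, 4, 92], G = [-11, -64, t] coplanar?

62

Coplanarity ⇔ det[DE; DF; DG] = 0.
Expanding, this is linear in t: (-672)t + (41664) = 0.
So t = 62.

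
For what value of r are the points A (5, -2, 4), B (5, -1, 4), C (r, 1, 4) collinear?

5

Collinearity requires AB × AC = 0; each component is linear in r.
The z-component gives (-1)r + (5) = 0, so r = 5.
The remaining components then also vanish.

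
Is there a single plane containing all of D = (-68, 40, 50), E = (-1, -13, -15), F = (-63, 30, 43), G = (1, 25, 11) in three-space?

No

The four points are coplanar iff the 3×3 determinant with rows DE, DF, DG is zero.
Rows: (67, -53, -65), (5, -10, -7), (69, -15, -39).
Expanding along the first row: (67)(285) − (-53)(288) + (-65)(615) = -5616.
Nonzero ⇒ not coplanar.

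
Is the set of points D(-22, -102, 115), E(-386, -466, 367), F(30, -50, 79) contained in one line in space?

DE = (-364, -364, 252), DF = (52, 52, -36).
DE × DF = (0, 0, 0).
The cross product vanishes, so the three points are collinear.

Yes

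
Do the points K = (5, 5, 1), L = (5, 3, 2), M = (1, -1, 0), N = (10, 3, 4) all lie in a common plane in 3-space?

A normal to the plane through K, L, M is n = KL × KM = (8, -4, -8).
The plane has equation n·P = 12. For N: n·N = 36.
36 ≠ 12, so N is off the plane.

No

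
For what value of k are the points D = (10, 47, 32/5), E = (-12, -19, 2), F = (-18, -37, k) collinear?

4/5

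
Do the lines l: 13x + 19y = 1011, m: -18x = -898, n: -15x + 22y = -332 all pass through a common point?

No

The three lines meet at one point iff the augmented coefficient matrix [aᵢ bᵢ cᵢ] has rank < 3, i.e. its determinant vanishes.
Here the determinant is -1142.
Nonzero, so no common point exists.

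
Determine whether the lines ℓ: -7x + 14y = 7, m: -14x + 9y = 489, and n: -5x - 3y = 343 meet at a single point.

No

The three lines meet at one point iff the augmented coefficient matrix [aᵢ bᵢ cᵢ] has rank < 3, i.e. its determinant vanishes.
Here the determinant is 1729.
Nonzero, so no common point exists.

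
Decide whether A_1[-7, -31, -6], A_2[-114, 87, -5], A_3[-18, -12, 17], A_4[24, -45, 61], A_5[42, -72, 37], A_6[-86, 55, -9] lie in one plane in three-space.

Yes

The plane through A_1, A_2, A_3 has normal n = A_1A_2 × A_1A_3 = (2695, 2450, -735) and equation n·P = -90405.
Checking the remaining points: n·A_4 = -90405, n·A_5 = -90405, n·A_6 = -90405.
All equal -90405, so all 6 points lie in one plane.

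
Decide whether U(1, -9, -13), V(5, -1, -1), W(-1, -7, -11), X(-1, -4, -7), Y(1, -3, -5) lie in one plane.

The plane through U, V, W has normal n = UV × UW = (-8, -32, 24) and equation n·P = -32.
Checking the remaining points: n·X = -32, n·Y = -32.
All equal -32, so all 5 points lie in one plane.

Yes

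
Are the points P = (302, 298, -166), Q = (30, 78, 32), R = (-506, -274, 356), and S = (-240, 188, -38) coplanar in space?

Yes

With P as base: PQ = (-272, -220, 198), PR = (-808, -572, 522), PS = (-542, -110, 128).
PR × PS = (-15796, -179500, -221144).
PQ · (PR × PS) = 0.
The scalar triple product vanishes, so the four points are coplanar.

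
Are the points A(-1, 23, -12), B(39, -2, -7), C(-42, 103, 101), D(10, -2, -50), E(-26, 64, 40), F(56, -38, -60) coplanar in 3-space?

Yes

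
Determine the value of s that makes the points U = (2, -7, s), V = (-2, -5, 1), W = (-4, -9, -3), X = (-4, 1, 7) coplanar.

The points are coplanar iff UV · (UW × UX) = 0.
Expanding, this is linear in s: (20)s + (20) = 0.
So s = -1.

-1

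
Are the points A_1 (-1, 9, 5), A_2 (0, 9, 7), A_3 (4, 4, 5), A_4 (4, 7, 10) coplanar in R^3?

No

A normal to the plane through A_1, A_2, A_3 is n = A_1A_2 × A_1A_3 = (10, 10, -5).
The plane has equation n·P = 55. For A_4: n·A_4 = 60.
60 ≠ 55, so A_4 is off the plane.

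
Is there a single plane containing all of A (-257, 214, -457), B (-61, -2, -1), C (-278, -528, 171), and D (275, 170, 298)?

With A as base: AB = (196, -216, 456), AC = (-21, -742, 628), AD = (532, -44, 755).
AC × AD = (-532578, 349951, 395668).
AB · (AC × AD) = 449904.
Since 449904 ≠ 0, the four points are not coplanar.

No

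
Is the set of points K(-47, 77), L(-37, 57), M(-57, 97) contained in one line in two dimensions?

KL = (10, -20), KM = (-10, 20).
Checking proportionality: KM = -1·KL, so the vectors are parallel and the points are collinear.

Yes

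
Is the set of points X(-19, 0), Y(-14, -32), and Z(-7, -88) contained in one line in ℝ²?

No

XY = (5, -32), XZ = (12, -88).
det[XY; XZ] = (5)(-88) − (-32)(12) = -56.
The determinant is nonzero, so they are not collinear.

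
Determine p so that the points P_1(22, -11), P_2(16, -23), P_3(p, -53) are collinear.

1

The three points are collinear iff det[P_1P_2; P_1P_3] = 0.
This determinant is linear in p: (12)p + (-12) = 0, so p = 1.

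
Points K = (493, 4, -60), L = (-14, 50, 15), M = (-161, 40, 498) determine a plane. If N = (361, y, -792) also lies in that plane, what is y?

The plane through K, L, M has equation 22968x + 233856y + 11832z = 11548728.
Substituting N: (233856)y + (-1079496) = 11548728, so y = 54.

54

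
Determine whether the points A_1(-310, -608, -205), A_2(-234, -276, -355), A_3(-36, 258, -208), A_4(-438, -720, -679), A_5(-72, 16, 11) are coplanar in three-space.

No

The plane through A_1, A_2, A_3 has normal n = A_1A_2 × A_1A_3 = (128904, -40872, -25152) and equation n·P = -9953904.
Checking the remaining points: n·A_4 = -9953904, n·A_5 = -10211712.
Since n·A_5 = -10211712 ≠ -9953904, A_5 is off the plane and the points are not all coplanar.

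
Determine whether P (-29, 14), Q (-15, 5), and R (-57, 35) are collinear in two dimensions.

No

PQ = (14, -9), PR = (-28, 21).
If collinear, PR would be a scalar multiple of PQ. But (14)·(21) ≠ (-9)·(-28) (difference 42), so they are not parallel; the points are not collinear.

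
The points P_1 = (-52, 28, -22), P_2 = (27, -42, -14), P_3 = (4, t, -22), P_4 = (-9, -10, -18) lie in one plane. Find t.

The points are coplanar iff P_1P_2 · (P_1P_3 × P_1P_4) = 0.
Expanding, this is linear in t: (-28)t + (-560) = 0.
So t = -20.

-20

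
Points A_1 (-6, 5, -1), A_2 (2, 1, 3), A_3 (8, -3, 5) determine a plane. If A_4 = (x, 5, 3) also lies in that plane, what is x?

Coplanarity requires A_1A_2 · (A_1A_3 × A_1A_4) = 0.
A_1A_2 = (8, -4, 4), A_1A_3 = (14, -8, 6); the triple product is linear in x with coefficient 8 and constant term 16.
Setting it to zero: x = -2.

-2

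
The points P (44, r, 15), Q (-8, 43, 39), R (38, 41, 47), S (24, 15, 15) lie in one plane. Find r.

11

The points are coplanar iff PQ · (PR × PS) = 0.
Expanding, this is linear in r: (-1360)r + (14960) = 0.
So r = 11.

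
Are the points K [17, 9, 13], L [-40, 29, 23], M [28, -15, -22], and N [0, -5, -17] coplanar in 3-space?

With K as base: KL = (-57, 20, 10), KM = (11, -24, -35), KN = (-17, -14, -30).
KM × KN = (230, 925, -562).
KL · (KM × KN) = -230.
Since -230 ≠ 0, the four points are not coplanar.

No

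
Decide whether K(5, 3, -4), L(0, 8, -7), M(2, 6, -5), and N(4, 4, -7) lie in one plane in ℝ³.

Yes

With K as base: KL = (-5, 5, -3), KM = (-3, 3, -1), KN = (-1, 1, -3).
KM × KN = (-8, -8, 0).
KL · (KM × KN) = 0.
The scalar triple product vanishes, so the four points are coplanar.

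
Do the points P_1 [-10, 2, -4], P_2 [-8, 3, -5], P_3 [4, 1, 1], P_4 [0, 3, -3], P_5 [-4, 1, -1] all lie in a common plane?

Yes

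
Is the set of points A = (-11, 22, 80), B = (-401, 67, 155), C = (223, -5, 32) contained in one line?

AB = (-390, 45, 75), AC = (234, -27, -48).
Comparing components 2 and 3: (45)(-48) − (75)(-27) = -135 ≠ 0, so AB and AC are not parallel and the points are not collinear.

No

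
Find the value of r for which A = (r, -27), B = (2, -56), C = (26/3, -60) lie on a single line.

Collinearity: (A − B) must be parallel to (C − B) = (20/3, -4).
Cross-multiplying the components: (r − 2)·(-4) = (29)·(20/3).
Solving gives r = -139/3.

-139/3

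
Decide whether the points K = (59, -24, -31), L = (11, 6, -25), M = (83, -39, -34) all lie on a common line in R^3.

Yes

KL = (-48, 30, 6), KM = (24, -15, -3).
Each component of KM is -1/2 times the corresponding component of KL, so KM = -1/2·KL and the points are collinear.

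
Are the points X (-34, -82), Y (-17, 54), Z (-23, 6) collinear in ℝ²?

Yes

XY = (17, 136), XZ = (11, 88).
Twice the signed area of △XYZ is (17)(88) − (136)(11) = 0.
The triangle is degenerate (zero area), so the points are collinear.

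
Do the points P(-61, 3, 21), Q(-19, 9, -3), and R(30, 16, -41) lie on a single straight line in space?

PQ = (42, 6, -24), PR = (91, 13, -62).
PQ × PR = (-60, 420, 0).
The cross product is nonzero, so the points do not lie on one line.

No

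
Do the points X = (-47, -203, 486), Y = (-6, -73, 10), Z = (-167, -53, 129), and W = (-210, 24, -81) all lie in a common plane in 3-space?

No

A normal to the plane through X, Y, Z is n = XY × XZ = (24990, 71757, 21750).
The plane has equation n·P = -5170701. For W: n·W = -5287482.
-5287482 ≠ -5170701, so W is off the plane.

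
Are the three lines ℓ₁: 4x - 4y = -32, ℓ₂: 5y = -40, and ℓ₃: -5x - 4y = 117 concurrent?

No

Intersecting ℓ₁ and ℓ₂: solving the 2×2 system gives (x, y) = (-16, -8).
Substitute into ℓ₃: (-5)(-16) + (-4)(-8) = 112.
But ℓ₃ requires 117 ≠ 112, so the three lines have no common point.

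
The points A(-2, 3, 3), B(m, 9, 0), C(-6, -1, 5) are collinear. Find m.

4

Direction AC = (-4, -4, 2). From the y-coordinate of B, the parameter along the line is τ = (9 − 3)/(-4) = -3/2.
Then m = (-2) + (-3/2)·(-4) = 4.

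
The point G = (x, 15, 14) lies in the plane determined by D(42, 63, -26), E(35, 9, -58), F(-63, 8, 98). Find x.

-7

A normal to the plane is n = DE × DF = (-8456, 4228, -5285).
G lies in the plane iff n · DG = 0.
This gives (-8456)x + (-59192) = 0, so x = -7.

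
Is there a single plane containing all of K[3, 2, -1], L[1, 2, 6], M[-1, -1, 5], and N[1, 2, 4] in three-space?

No

A normal to the plane through K, L, M is n = KL × KM = (21, -16, 6).
The plane has equation n·P = 25. For N: n·N = 13.
13 ≠ 25, so N is off the plane.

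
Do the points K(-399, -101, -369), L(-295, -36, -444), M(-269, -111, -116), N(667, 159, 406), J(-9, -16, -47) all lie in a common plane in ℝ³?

The plane through K, L, M has normal n = KL × KM = (15695, -36062, -9490) and equation n·P = 881767.
Checking the remaining points: n·N = 881767, n·J = 881767.
All equal 881767, so all 5 points lie in one plane.

Yes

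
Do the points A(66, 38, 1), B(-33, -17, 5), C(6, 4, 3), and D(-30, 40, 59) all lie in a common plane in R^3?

No

The four points are coplanar iff the 3×3 determinant with rows AB, AC, AD is zero.
Rows: (-99, -55, 4), (-60, -34, 2), (-96, 2, 58).
Expanding along the first row: (-99)(-1976) − (-55)(-3288) + (4)(-3384) = 1248.
Nonzero ⇒ not coplanar.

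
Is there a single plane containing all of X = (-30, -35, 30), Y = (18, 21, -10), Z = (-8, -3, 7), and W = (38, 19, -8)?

Yes

A normal to the plane through X, Y, Z is n = XY × XZ = (-8, 224, 304).
The plane has equation n·P = 1520. For W: n·W = 1520.
Equal, so W lies in the plane and all four are coplanar.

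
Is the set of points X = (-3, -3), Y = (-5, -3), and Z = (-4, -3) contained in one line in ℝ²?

Yes

XY = (-2, 0), XZ = (-1, 0).
Checking proportionality: XZ = 1/2·XY, so the vectors are parallel and the points are collinear.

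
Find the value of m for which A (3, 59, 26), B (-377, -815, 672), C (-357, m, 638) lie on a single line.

Collinearity requires AB × AC = 0; each component is linear in m.
The x-component gives (-646)m + (-496774) = 0, so m = -769.
The remaining components then also vanish.

-769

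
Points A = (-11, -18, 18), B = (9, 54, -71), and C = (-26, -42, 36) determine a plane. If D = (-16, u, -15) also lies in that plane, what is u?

A normal to the plane is n = AB × AC = (-840, 975, 600).
D lies in the plane iff n · AD = 0.
This gives (975)u + (1950) = 0, so u = -2.

-2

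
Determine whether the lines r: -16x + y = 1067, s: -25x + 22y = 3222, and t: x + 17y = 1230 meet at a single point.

No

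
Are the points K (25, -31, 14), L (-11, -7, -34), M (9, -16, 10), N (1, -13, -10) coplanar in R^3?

The four points are coplanar iff the 3×3 determinant with rows KL, KM, KN is zero.
Rows: (-36, 24, -48), (-16, 15, -4), (-24, 18, -24).
Expanding along the first row: (-36)(-288) − (24)(288) + (-48)(72) = 0.
Zero determinant ⇒ coplanar.

Yes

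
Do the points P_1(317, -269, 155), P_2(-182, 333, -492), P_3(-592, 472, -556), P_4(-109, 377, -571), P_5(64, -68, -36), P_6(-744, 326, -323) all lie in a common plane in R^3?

No

The plane through P_1, P_2, P_3 has normal n = P_1P_2 × P_1P_3 = (51405, 233334, 177459) and equation n·P = -18965316.
Checking the remaining points: n·P_4 = -18965316, n·P_5 = -18965316, n·P_6 = -19497693.
Since n·P_6 = -19497693 ≠ -18965316, P_6 is off the plane and the points are not all coplanar.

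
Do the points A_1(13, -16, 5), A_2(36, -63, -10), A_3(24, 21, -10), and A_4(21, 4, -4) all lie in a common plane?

No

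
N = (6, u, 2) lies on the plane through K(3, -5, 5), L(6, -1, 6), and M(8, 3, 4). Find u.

1

Coplanarity requires KL · (KM × KN) = 0.
KL = (3, 4, 1), KM = (5, 8, -1); the triple product is linear in u with coefficient 8 and constant term -8.
Setting it to zero: u = 1.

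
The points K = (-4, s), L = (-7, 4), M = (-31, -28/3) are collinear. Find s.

17/3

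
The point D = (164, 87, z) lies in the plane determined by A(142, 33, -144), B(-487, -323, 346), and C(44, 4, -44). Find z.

A normal to the plane is n = AB × AC = (-21390, 14880, -16647).
D lies in the plane iff n · AD = 0.
This gives (-16647)z + (-2064228) = 0, so z = -124.

-124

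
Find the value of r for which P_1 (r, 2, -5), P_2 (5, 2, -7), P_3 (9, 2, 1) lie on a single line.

Direction P_2P_3 = (4, 0, 8). From the z-coordinate of P_1, the parameter along the line is τ = (-5 − (-7))/8 = 1/4.
Then r = 5 + 1/4·(4) = 6.

6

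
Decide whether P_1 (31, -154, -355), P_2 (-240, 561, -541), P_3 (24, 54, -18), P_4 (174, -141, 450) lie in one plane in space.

No

The four points are coplanar iff the 3×3 determinant with rows P_1P_2, P_1P_3, P_1P_4 is zero.
Rows: (-271, 715, -186), (-7, 208, 337), (143, 13, 805).
Expanding along the first row: (-271)(163059) − (715)(-53826) + (-186)(-29835) = -154089.
Nonzero ⇒ not coplanar.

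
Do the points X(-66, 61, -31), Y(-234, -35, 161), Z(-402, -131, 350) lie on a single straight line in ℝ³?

XY = (-168, -96, 192), XZ = (-336, -192, 381).
Comparing components 2 and 3: (-96)(381) − (192)(-192) = 288 ≠ 0, so XY and XZ are not parallel and the points are not collinear.

No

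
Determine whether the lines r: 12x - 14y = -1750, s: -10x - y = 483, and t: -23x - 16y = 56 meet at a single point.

Intersecting r and s: solving the 2×2 system gives (x, y) = (-56, 77).
Substitute into t: (-23)(-56) + (-16)(77) = 56.
This equals 56, so (-56, 77) lies on all three lines and they are concurrent.

Yes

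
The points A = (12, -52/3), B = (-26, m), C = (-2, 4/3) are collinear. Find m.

100/3

The three points are collinear iff det[AB; AC] = 0.
This determinant is linear in m: (14)m + (-1400/3) = 0, so m = 100/3.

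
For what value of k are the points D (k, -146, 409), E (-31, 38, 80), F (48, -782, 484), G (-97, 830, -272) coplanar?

Coplanarity ⇔ det[DE; DF; DG] = 0.
Expanding, this is linear in k: (31328)k + (-1597728) = 0.
So k = 51.

51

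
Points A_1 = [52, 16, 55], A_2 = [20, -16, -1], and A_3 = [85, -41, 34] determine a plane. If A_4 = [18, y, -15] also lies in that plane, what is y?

The plane through A_1, A_2, A_3 has equation −2520x − 2520y + 2880z = -12960.
Substituting A_4: (-2520)y + (-88560) = -12960, so y = -30.

-30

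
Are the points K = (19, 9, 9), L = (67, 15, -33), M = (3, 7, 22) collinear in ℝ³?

KL = (48, 6, -42), KM = (-16, -2, 13).
Comparing components 2 and 3: (6)(13) − (-42)(-2) = -6 ≠ 0, so KL and KM are not parallel and the points are not collinear.

No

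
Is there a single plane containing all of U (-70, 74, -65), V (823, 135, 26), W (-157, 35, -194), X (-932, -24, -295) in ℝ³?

The four points are coplanar iff the 3×3 determinant with rows UV, UW, UX is zero.
Rows: (893, 61, 91), (-87, -39, -129), (-862, -98, -230).
Expanding along the first row: (893)(-3672) − (61)(-91188) + (91)(-25092) = 0.
Zero determinant ⇒ coplanar.

Yes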